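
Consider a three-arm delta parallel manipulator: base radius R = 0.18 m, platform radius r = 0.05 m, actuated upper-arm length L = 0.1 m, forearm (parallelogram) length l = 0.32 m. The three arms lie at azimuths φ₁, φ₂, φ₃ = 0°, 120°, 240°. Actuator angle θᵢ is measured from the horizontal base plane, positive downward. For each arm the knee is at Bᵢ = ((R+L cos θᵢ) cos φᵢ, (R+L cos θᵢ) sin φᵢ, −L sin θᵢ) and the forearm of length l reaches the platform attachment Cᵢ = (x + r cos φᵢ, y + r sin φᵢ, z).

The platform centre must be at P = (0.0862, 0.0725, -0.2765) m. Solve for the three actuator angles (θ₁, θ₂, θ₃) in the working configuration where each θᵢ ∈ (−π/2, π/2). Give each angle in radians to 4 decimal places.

rotate P by −φ1: (0.0862, 0.0725, -0.2765)
  A cos θ + B sin θ = C:  0.0438·cos θ + -0.2765·sin θ = 0.0439
  θ1 = atan2(B,A) + arccos(C/0.2799) = -0.0002
rotate P by −φ2: (0.0197, -0.1109, -0.2765)
  A cos θ + B sin θ = C:  0.1103·cos θ + -0.2765·sin θ = -0.0426
  γ=atan2(-0.2765,0.1103)=-1.1912;  ψ=arccos(-0.1431)=1.7144;  θ2=γ+ψ≈0.5232
φ3=240.0° → target in arm frame (-0.1059, 0.0384)
  A cos θ + B sin θ = C:  0.2359·cos θ + -0.2765·sin θ = -0.2058
  γ=atan2(-0.2765,0.2359)=-0.8645;  ψ=arccos(-0.5664)=2.1729;  θ3=γ+ψ≈1.3084

θ₁ = -0.0002, θ₂ = 0.5232, θ₃ = 1.3084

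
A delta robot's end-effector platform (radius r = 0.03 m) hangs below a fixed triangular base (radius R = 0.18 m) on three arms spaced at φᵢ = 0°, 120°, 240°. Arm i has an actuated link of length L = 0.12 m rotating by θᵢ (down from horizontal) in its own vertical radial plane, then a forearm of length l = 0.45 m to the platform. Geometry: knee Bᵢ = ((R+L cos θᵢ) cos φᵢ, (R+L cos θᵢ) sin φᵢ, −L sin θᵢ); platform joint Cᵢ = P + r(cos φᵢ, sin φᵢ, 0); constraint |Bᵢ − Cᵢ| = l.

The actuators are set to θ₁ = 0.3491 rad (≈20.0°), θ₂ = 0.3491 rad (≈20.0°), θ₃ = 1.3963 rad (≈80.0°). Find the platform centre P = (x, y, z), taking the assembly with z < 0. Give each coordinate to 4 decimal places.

(0.0775, 0.1342, -0.4286)

centre 1 = (0.2628·cos0.0°, 0.2628·sin0.0°, -0.0410) = (0.2628, 0.0000, -0.0410)
arm 2 at φ=120.0°: ρ2 = 0.2628;  centre 2 = (-0.1314, 0.2276, -0.0410)
arm 3 at φ=240.0°: ρ3 = 0.1708;  centre 3 = (-0.0854, -0.1479, -0.1182)
eliminate P² terms by subtracting sphere 1 from 2 and 3
linear system: -0.7883x+0.4551y = 0.0000−0.0000z; -0.6964x+-0.2959y = -0.0276−-0.1543z
det = 0.5502;  x = 0.0228+-0.1276z,  y = 0.0395+-0.2210z
sphere 1 gives Az²+Bz+C=0 with A=1.0651, B=0.1259, C=-0.1417;  B²−4AC=0.6195;  roots -0.4286, 0.3104;  negative root z = -0.4286
x = 0.0775, y = 0.1342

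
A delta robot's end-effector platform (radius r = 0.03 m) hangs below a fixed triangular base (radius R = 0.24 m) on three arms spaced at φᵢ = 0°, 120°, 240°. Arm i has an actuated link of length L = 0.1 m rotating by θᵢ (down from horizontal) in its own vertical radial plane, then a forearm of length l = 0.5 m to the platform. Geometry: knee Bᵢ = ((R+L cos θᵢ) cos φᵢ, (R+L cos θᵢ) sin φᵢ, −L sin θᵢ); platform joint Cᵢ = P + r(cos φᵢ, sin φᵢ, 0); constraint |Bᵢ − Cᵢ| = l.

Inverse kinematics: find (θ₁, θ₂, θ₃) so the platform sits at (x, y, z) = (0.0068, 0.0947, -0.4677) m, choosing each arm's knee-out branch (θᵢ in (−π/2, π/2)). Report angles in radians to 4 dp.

rotate P by −φ1: (0.0068, 0.0947, -0.4677)
  e−x'=0.2032;  (l²−L²−(e−x')²−y'²−z²)/2L = -0.1450
  √(A²+B²)=0.5099;  θ1 = -1.1609+1.8591 ≈ 0.6982
φ2=120.0° → target in arm frame (0.0786, -0.0532)
  A=0.1314, B=-0.4677, C=(l²−L²−A²−y'²−z²)/(2L)=0.0058
  γ=atan2(-0.4677,0.1314)=-1.2969;  ψ=arccos(0.0119)=1.5589;  θ2=γ+ψ≈0.2619
φ3=240.0° → target in arm frame (-0.0854, -0.0415)
  e−x'=0.2954;  (l²−L²−(e−x')²−y'²−z²)/2L = -0.3387
  θ3 = atan2(B,A) + arccos(C/0.5532) = 1.2222

θ₁ = 0.6982, θ₂ = 0.2619, θ₃ = 1.2222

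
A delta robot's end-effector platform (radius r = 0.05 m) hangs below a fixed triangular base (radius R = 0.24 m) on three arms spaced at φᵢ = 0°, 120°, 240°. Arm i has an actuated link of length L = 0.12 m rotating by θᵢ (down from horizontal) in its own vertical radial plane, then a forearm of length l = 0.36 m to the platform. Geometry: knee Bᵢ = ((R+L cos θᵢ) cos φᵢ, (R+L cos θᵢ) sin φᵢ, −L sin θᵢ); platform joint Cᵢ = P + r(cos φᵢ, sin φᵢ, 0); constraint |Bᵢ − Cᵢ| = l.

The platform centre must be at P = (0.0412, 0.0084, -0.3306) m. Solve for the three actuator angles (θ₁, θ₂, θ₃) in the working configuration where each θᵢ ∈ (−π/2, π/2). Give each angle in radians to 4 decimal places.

θ₁ = 0.6115, θ₂ = 0.9602, θ₃ = 1.0471

φ1=0.0° → target in arm frame (0.0412, 0.0084)
  A=0.1488, B=-0.3306, C=(l²−L²−A²−y'²−z²)/(2L)=-0.0680
  γ=atan2(-0.3306,0.1488)=-1.1479;  ψ=arccos(-0.1874)=1.7593;  θ1=γ+ψ≈0.6115
arm 2 (φ=120.0°): x'=-0.0133, y'=-0.0399
  A cos θ + B sin θ = C:  0.2033·cos θ + -0.3306·sin θ = -0.1543
  √(A²+B²)=0.3881;  θ2 = -1.0194+1.9796 ≈ 0.9602
arm 3 (φ=240.0°): x'=-0.0279, y'=0.0315
  e−x'=0.2179;  (l²−L²−(e−x')²−y'²−z²)/2L = -0.1773
  θ3 = atan2(B,A) + arccos(C/0.3959) = 1.0471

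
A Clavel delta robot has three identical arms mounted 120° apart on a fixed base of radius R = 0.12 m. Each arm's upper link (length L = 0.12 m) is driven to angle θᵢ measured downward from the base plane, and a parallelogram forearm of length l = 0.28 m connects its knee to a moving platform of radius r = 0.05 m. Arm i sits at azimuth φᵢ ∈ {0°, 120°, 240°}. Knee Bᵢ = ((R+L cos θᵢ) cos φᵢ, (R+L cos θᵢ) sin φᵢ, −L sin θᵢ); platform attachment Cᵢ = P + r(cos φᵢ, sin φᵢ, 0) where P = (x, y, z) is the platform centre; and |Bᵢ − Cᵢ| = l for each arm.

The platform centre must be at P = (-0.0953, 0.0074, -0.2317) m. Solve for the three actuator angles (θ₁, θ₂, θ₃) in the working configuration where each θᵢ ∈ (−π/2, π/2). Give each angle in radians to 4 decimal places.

θ₁ = 0.8722, θ₂ = -0.0004, θ₃ = 0.0869

rotate P by −φ1: (-0.0953, 0.0074, -0.2317)
  e−x'=0.1653;  (l²−L²−(e−x')²−y'²−z²)/2L = -0.0711
  γ=atan2(-0.2317,0.1653)=-0.9511;  ψ=arccos(-0.2498)=1.8233;  θ1=γ+ψ≈0.8722
φ2=120.0° → target in arm frame (0.0541, 0.0788)
  A=0.0159, B=-0.2317, C=(l²−L²−A²−y'²−z²)/(2L)=0.0160
  γ=atan2(-0.2317,0.0159)=-1.5021;  ψ=arccos(0.0690)=1.5017;  θ2=γ+ψ≈-0.0004
arm 3 (φ=240.0°): x'=0.0412, y'=-0.0862
  A=0.0288, B=-0.2317, C=(l²−L²−A²−y'²−z²)/(2L)=0.0086
  √(A²+B²)=0.2335;  θ3 = -1.4473+1.5342 ≈ 0.0869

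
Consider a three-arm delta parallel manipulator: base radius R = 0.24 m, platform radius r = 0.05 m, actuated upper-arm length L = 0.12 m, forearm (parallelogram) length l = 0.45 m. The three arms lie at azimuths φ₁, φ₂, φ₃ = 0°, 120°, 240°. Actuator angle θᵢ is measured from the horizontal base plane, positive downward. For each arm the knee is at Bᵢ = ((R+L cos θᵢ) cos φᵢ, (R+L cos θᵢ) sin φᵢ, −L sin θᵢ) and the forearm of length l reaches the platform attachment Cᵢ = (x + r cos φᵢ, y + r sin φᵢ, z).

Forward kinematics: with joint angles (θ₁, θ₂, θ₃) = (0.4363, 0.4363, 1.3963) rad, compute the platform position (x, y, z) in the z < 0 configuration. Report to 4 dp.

φ1=0.0°: virtual centre (0.2988, 0.0000, -0.0507), radius l
centre 2 = (0.2988·cos120.0°, 0.2988·sin120.0°, -0.0507) = (-0.1494, 0.2587, -0.0507)
centre 3 = (0.2108·cos240.0°, 0.2108·sin240.0°, -0.1182) = (-0.1054, -0.1826, -0.1182)
eliminate P² terms by subtracting sphere 1 from 2 and 3
[-0.8963 0.5175 0.0000]·P = 0.0000;  [-0.8084 -0.3652 -0.1349]·P = -0.0334
det = 0.7456;  x = 0.0232+-0.0936z,  y = 0.0402+-0.1622z
sphere 1 gives Az²+Bz+C=0 with A=1.0351, B=0.1400, C=-0.1224;  B²−4AC=0.5263;  roots -0.4181, 0.2828;  negative root z = -0.4181
x = 0.0623, y = 0.1080

(0.0623, 0.1080, -0.4181)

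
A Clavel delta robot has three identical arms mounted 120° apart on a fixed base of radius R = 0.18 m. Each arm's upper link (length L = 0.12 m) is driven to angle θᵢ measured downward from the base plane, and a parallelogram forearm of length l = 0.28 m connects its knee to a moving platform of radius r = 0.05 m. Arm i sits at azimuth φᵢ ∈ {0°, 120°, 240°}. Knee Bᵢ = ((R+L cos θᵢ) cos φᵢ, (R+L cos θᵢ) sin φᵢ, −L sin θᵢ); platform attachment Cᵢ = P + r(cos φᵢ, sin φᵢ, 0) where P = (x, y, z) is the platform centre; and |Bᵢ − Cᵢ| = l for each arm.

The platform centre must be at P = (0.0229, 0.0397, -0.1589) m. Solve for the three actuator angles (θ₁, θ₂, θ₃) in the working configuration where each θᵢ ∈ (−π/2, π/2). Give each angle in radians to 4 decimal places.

φ1=0.0° → target in arm frame (0.0229, 0.0397)
  e−x'=0.1071;  (l²−L²−(e−x')²−y'²−z²)/2L = 0.1071
  γ=atan2(-0.1589,0.1071)=-0.9777;  ψ=arccos(0.5589)=0.9777;  θ1=γ+ψ≈0.0000
φ2=120.0° → target in arm frame (0.0229, -0.0397)
  A cos θ + B sin θ = C:  0.1071·cos θ + -0.1589·sin θ = 0.1071
  γ=atan2(-0.1589,0.1071)=-0.9779;  ψ=arccos(0.5591)=0.9774;  θ2=γ+ψ≈-0.0004
rotate P by −φ3: (-0.0458, 0.0000, -0.1589)
  A=0.1758, B=-0.1589, C=(l²−L²−A²−y'²−z²)/(2L)=0.0326
  √(A²+B²)=0.2370;  θ3 = -0.7349+1.4326 ≈ 0.6978

θ₁ = 0.0000, θ₂ = -0.0004, θ₃ = 0.6978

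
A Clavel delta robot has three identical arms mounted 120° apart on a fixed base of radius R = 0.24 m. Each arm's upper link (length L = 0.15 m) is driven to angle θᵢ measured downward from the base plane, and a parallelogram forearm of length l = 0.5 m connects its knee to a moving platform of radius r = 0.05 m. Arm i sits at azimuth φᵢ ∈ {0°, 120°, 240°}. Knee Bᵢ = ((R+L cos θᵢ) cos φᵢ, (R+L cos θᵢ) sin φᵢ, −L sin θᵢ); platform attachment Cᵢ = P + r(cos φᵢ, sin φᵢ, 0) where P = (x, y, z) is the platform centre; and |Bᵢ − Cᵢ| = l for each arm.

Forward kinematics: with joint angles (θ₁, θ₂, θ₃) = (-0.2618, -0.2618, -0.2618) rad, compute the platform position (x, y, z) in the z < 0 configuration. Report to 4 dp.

φ1=0.0°: virtual centre (0.3349, 0.0000, 0.0388), radius l
S2 = (0.3349·cos120.0°, 0.3349·sin120.0°, 0.0388) = (-0.1674, 0.2900, 0.0388)
S3 = (0.3349·cos240.0°, 0.3349·sin240.0°, 0.0388) = (-0.1674, -0.2900, 0.0388)
eliminate P² terms by subtracting sphere 1 from 2 and 3
[-1.0047 0.5800 0.0000]·P = 0.0000;  [-1.0047 -0.5800 0.0000]·P = 0.0000
det = 1.1655;  x = 0.0000+0.0000z,  y = 0.0000+0.0000z
quadratic in z: (1.0000)z²+(-0.0776)z+(-0.1363)=0, √Δ=0.7426 → z ∈ {-0.3325, 0.4101}; z = -0.3325 (taking z<0)
x = 0.0000, y = 0.0000

(0.0000, 0.0000, -0.3325)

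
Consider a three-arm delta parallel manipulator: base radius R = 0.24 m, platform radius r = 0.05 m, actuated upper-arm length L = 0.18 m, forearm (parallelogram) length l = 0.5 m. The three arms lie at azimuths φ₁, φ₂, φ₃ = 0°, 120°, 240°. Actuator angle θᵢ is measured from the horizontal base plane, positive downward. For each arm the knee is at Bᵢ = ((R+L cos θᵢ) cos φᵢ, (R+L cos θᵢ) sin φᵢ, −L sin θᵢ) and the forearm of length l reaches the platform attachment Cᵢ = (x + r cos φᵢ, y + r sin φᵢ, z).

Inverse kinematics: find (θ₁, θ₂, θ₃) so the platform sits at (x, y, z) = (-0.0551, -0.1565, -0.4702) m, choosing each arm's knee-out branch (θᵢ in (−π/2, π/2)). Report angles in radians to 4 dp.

θ₁ = 0.9600, θ₂ = 1.1349, θ₃ = 0.0875

rotate P by −φ1: (-0.0551, -0.1565, -0.4702)
  A=0.2451, B=-0.4702, C=(l²−L²−A²−y'²−z²)/(2L)=-0.2446
  √(A²+B²)=0.5302;  θ1 = -1.0903+2.0502 ≈ 0.9600
rotate P by −φ2: (-0.1080, 0.1260, -0.4702)
  e−x'=0.2980;  (l²−L²−(e−x')²−y'²−z²)/2L = -0.3004
  θ2 = atan2(B,A) + arccos(C/0.5567) = 1.1349
arm 3 (φ=240.0°): x'=0.1631, y'=0.0305
  A=0.0269, B=-0.4702, C=(l²−L²−A²−y'²−z²)/(2L)=-0.0143
  θ3 = atan2(B,A) + arccos(C/0.4710) = 0.0875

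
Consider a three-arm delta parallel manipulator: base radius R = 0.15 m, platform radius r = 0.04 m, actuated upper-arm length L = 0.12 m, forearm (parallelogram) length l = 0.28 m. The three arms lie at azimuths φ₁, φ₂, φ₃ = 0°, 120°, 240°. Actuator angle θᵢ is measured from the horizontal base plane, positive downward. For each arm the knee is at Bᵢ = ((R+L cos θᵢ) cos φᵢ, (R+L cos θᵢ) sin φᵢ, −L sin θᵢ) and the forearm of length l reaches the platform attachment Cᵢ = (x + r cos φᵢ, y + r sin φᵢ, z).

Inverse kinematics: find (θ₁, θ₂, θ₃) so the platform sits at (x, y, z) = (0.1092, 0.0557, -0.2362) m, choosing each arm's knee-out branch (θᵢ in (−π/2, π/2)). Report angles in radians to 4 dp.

θ₁ = -0.0868, θ₂ = 0.7851, θ₃ = 1.3091

φ1=0.0° → target in arm frame (0.1092, 0.0557)
  A=0.0008, B=-0.2362, C=(l²−L²−A²−y'²−z²)/(2L)=0.0213
  θ1 = atan2(B,A) + arccos(C/0.2362) = -0.0868
arm 2 (φ=120.0°): x'=-0.0064, y'=-0.1224
  e−x'=0.1164;  (l²−L²−(e−x')²−y'²−z²)/2L = -0.0847
  θ2 = atan2(B,A) + arccos(C/0.2633) = 0.7851
φ3=240.0° → target in arm frame (-0.1028, 0.0667)
  A=0.2128, B=-0.2362, C=(l²−L²−A²−y'²−z²)/(2L)=-0.1731
  θ3 = atan2(B,A) + arccos(C/0.3179) = 1.3091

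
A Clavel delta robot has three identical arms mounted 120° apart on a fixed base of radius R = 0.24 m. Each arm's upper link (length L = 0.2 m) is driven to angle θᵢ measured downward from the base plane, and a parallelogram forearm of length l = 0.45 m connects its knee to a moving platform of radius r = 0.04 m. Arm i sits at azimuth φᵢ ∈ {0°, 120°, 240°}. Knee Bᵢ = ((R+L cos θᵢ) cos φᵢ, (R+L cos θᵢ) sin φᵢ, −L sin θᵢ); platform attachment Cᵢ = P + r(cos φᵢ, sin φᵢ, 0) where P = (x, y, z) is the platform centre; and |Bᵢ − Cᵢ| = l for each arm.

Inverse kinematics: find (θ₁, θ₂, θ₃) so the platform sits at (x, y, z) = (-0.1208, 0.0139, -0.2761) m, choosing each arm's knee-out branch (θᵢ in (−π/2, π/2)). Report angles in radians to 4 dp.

rotate P by −φ1: (-0.1208, 0.0139, -0.2761)
  A cos θ + B sin θ = C:  0.3208·cos θ + -0.2761·sin θ = -0.0421
  θ1 = atan2(B,A) + arccos(C/0.4233) = 0.9598
φ2=120.0° → target in arm frame (0.0724, 0.0977)
  e−x'=0.1276;  (l²−L²−(e−x')²−y'²−z²)/2L = 0.1511
  θ2 = atan2(B,A) + arccos(C/0.3041) = -0.0873
rotate P by −φ3: (0.0484, -0.1116, -0.2761)
  A cos θ + B sin θ = C:  0.1516·cos θ + -0.2761·sin θ = 0.1271
  γ=atan2(-0.2761,0.1516)=-1.0686;  ψ=arccos(0.4034)=1.1556;  θ3=γ+ψ≈0.0870

θ₁ = 0.9598, θ₂ = -0.0873, θ₃ = 0.0870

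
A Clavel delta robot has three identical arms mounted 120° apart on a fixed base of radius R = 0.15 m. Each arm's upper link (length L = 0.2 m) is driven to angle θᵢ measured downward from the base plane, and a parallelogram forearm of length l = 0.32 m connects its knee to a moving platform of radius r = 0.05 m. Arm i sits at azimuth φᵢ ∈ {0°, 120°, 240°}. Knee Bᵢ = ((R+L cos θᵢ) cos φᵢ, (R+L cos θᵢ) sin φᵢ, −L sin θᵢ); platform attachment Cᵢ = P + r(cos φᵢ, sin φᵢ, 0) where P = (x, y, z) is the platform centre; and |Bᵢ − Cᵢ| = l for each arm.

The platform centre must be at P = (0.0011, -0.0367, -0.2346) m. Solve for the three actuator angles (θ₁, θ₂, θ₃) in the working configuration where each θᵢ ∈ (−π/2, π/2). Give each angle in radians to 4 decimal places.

φ1=0.0° → target in arm frame (0.0011, -0.0367)
  A=0.0989, B=-0.2346, C=(l²−L²−A²−y'²−z²)/(2L)=-0.0094
  √(A²+B²)=0.2546;  θ1 = -1.1718+1.6078 ≈ 0.4359
rotate P by −φ2: (-0.0323, 0.0174, -0.2346)
  A=0.1323, B=-0.2346, C=(l²−L²−A²−y'²−z²)/(2L)=-0.0261
  γ=atan2(-0.2346,0.1323)=-1.0572;  ψ=arccos(-0.0970)=1.6680;  θ2=γ+ψ≈0.6108
arm 3 (φ=240.0°): x'=0.0312, y'=0.0193
  A=0.0688, B=-0.2346, C=(l²−L²−A²−y'²−z²)/(2L)=0.0057
  θ3 = atan2(B,A) + arccos(C/0.2445) = 0.2620

θ₁ = 0.4359, θ₂ = 0.6108, θ₃ = 0.2620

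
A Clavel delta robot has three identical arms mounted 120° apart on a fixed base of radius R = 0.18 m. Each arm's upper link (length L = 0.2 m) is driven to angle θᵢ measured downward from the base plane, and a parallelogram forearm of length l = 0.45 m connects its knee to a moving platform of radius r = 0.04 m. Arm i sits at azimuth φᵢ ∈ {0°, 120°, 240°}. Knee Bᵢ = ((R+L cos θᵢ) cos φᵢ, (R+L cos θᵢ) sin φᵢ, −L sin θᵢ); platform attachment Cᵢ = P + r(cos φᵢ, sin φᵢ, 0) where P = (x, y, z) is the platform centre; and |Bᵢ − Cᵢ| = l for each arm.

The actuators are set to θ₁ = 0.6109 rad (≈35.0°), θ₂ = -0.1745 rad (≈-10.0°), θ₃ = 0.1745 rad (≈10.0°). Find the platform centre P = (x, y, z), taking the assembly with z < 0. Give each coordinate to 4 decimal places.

φ1=0.0°: virtual centre (0.3038, 0.0000, -0.1147), radius l
arm 2 at φ=120.0°: e+L cos θ2 = 0.3370;  S2 = (-0.1685, 0.2918, 0.0347)
arm 3 at φ=240.0°: e+L cos θ3 = 0.3370;  S3 = (-0.1685, -0.2918, -0.0347)
subtract pairs → two planes through P
plane₁₂: -0.9446x+0.5836y+0.2989z = 0.0093
Cramer: x(z) = -0.0098+0.2429z;  y(z) = 0.0000-0.1190z
quadratic in z: (1.0732)z²+(0.0771)z+(-0.0910)=0, √Δ=0.6296 → z ∈ {-0.3293, 0.2574}; z = -0.3293 (taking z<0)
x = -0.0898, y = 0.0392

(-0.0898, 0.0392, -0.3293)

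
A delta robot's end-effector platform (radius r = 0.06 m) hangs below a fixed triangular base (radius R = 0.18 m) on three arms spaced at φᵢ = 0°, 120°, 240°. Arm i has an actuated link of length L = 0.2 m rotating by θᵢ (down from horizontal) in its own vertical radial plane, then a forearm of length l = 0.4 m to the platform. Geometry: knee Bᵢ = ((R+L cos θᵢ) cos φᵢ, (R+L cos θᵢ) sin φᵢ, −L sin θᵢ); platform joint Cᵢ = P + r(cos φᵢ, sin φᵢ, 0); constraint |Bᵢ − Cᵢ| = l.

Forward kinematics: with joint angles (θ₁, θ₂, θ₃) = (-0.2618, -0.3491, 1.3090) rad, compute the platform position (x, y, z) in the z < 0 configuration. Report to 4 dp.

(0.1073, 0.1998, -0.2270)

arm 1 at φ=0.0°: (R−r)+L cos θ1 = 0.3132;  centre 1 = (0.3132, 0.0000, 0.0518)
arm 2 at φ=120.0°: (R−r)+L cos θ2 = 0.3079;  centre 2 = (-0.1540, 0.2667, 0.0684)
arm 3 at φ=240.0°: (R−r)+L cos θ3 = 0.1718;  centre 3 = (-0.0859, -0.1488, -0.1932)
|centre ₂|²−|centre ₁|² = -0.0013;  |centre ₃|²−|centre ₁|² = -0.0339
[-0.9343 0.5334 0.0333]·P = -0.0013;  [-0.7981 -0.2975 -0.4899]·P = -0.0339
det = 0.7037;  x = 0.0263+-0.3573z,  y = 0.0436+-0.6882z
sphere 1 gives Az²+Bz+C=0 with A=1.6013, B=0.0414, C=-0.0731;  B²−4AC=0.4699;  roots -0.2270, 0.2011;  negative root z = -0.2270
x = 0.1073, y = 0.1998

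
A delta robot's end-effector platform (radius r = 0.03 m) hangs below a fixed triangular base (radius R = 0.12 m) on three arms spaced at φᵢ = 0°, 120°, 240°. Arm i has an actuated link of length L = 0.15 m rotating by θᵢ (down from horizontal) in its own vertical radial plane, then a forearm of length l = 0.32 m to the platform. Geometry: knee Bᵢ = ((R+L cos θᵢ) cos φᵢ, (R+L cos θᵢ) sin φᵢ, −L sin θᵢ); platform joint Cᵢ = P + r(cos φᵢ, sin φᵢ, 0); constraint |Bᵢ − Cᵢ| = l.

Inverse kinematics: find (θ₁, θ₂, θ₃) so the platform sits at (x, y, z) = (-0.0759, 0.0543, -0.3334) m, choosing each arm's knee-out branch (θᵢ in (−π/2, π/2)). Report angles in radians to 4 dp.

θ₁ = 1.0471, θ₂ = 0.3488, θ₃ = 0.7853

arm 1 (φ=0.0°): x'=-0.0759, y'=0.0543
  e−x'=0.1659;  (l²−L²−(e−x')²−y'²−z²)/2L = -0.2058
  γ=atan2(-0.3334,0.1659)=-1.1091;  ψ=arccos(-0.5525)=2.1562;  θ1=γ+ψ≈1.0471
arm 2 (φ=120.0°): x'=0.0850, y'=0.0386
  e−x'=0.0050;  (l²−L²−(e−x')²−y'²−z²)/2L = -0.1092
  √(A²+B²)=0.3334;  θ2 = -1.5557+1.9045 ≈ 0.3488
rotate P by −φ3: (-0.0091, -0.0929, -0.3334)
  A=0.0991, B=-0.3334, C=(l²−L²−A²−y'²−z²)/(2L)=-0.1657
  θ3 = atan2(B,A) + arccos(C/0.3478) = 0.7853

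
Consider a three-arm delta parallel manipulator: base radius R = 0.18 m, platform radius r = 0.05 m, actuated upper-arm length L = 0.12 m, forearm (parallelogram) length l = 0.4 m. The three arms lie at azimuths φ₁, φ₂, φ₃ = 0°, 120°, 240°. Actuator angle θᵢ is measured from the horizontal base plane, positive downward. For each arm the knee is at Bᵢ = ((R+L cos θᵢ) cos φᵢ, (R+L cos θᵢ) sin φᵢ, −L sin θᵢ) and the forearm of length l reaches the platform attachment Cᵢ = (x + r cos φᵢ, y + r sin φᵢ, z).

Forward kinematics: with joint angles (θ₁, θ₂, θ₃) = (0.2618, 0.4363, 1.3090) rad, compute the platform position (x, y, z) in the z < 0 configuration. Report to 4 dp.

arm 1 at φ=0.0°: ρ1 = 0.2459;  centre 1 = (0.2459, 0.0000, -0.0311)
φ2=120.0°: virtual centre (-0.1194, 0.2068, -0.0507), radius l
φ3=240.0°: virtual centre (-0.0805, -0.1395, -0.1159), radius l
eliminate P² terms by subtracting sphere 1 from 2 and 3
[-0.7306 0.4135 -0.0393]·P = -0.0019;  [-0.6529 -0.2790 -0.1697]·P = -0.0221
det = 0.4738;  x = 0.0204+-0.1713z,  y = 0.0315+-0.2075z
quadratic in z: (1.0724)z²+(0.1263)z+(-0.1072)=0, √Δ=0.6897 → z ∈ {-0.3805, 0.2627}; z = -0.3805 (taking z<0)
x = 0.0855, y = 0.1104

(0.0855, 0.1104, -0.3805)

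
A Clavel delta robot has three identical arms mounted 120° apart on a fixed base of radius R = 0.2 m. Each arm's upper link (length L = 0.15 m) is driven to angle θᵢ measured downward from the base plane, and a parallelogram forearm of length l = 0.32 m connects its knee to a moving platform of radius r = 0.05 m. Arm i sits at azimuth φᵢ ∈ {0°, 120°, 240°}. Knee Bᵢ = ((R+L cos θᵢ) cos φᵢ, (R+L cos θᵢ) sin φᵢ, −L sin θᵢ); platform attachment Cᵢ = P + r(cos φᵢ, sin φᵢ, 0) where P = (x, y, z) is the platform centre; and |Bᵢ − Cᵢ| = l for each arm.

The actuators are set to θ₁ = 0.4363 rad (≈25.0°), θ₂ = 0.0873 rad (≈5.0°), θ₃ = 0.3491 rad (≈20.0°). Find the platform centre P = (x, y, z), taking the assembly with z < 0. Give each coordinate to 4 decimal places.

(-0.0153, 0.0151, -0.1702)

centre 1 = (0.2859·cos0.0°, 0.2859·sin0.0°, -0.0634) = (0.2859, 0.0000, -0.0634)
arm 2 at φ=120.0°: ρ2 = 0.2994;  centre 2 = (-0.1497, 0.2593, -0.0131)
arm 3 at φ=240.0°: ρ3 = 0.2910;  centre 3 = (-0.1455, -0.2520, -0.0513)
eliminate P² terms by subtracting sphere 1 from 2 and 3
[-0.8713 0.5186 0.1006]·P = 0.0040;  [-0.8628 -0.5039 0.0242]·P = 0.0015
det = 0.8866;  x = -0.0032+0.0713z,  y = 0.0025+-0.0742z
quadratic in z: (1.0106)z²+(0.0852)z+(-0.0148)=0, √Δ=0.2589 → z ∈ {-0.1702, 0.0859}; z = -0.1702 (taking z<0)
x = -0.0153, y = 0.0151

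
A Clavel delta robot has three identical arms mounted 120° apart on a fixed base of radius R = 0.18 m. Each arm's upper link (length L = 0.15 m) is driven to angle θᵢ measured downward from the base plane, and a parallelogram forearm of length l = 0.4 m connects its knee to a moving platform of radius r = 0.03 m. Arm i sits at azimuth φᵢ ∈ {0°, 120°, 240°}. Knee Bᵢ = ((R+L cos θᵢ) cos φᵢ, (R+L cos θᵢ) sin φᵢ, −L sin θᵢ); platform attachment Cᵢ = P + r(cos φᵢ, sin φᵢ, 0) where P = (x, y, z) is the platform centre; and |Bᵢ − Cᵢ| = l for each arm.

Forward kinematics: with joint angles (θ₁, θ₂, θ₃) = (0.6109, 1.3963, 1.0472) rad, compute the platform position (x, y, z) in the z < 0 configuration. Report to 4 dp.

(0.0942, -0.0504, -0.4404)

O1 = (0.2729·cos0.0°, 0.2729·sin0.0°, -0.0860) = (0.2729, 0.0000, -0.0860)
arm 2 at φ=120.0°: e+L cos θ2 = 0.1760;  O2 = (-0.0880, 0.1525, -0.1477)
O3 = (0.2250·cos240.0°, 0.2250·sin240.0°, -0.1299) = (-0.1125, -0.1949, -0.1299)
|O₂|²−|O₁|² = -0.0290;  |O₃|²−|O₁|² = -0.0144
[-0.7218 0.3049 -0.1234]·P = -0.0290;  [-0.7707 -0.3897 -0.0877]·P = -0.0144
Cramer: x(z) = 0.0304-0.1449z;  y(z) = -0.0233+0.0615z
quadratic in z: (1.0248)z²+(0.2395)z+(-0.0933)=0, √Δ=0.6631 → z ∈ {-0.4404, 0.2067}; z = -0.4404 (taking z<0)
x = 0.0942, y = -0.0504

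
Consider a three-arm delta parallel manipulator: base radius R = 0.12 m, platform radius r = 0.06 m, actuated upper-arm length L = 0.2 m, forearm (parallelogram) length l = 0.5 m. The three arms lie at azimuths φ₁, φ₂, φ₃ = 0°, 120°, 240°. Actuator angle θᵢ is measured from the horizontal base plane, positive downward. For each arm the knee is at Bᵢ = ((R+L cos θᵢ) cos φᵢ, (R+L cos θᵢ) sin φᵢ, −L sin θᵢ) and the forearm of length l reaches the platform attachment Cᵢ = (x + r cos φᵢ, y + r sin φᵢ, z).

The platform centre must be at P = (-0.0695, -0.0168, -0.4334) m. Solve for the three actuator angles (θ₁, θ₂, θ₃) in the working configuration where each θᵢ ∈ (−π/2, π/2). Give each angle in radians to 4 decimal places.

θ₁ = 0.2621, θ₂ = 0.0003, θ₃ = -0.0872

arm 1 (φ=0.0°): x'=-0.0695, y'=-0.0168
  A cos θ + B sin θ = C:  0.1295·cos θ + -0.4334·sin θ = 0.0128
  √(A²+B²)=0.4523;  θ1 = -1.2804+1.5425 ≈ 0.2621
rotate P by −φ2: (0.0202, 0.0686, -0.4334)
  A=0.0398, B=-0.4334, C=(l²−L²−A²−y'²−z²)/(2L)=0.0397
  θ2 = atan2(B,A) + arccos(C/0.4352) = 0.0003
arm 3 (φ=240.0°): x'=0.0493, y'=-0.0518
  e−x'=0.0107;  (l²−L²−(e−x')²−y'²−z²)/2L = 0.0484
  θ3 = atan2(B,A) + arccos(C/0.4335) = -0.0872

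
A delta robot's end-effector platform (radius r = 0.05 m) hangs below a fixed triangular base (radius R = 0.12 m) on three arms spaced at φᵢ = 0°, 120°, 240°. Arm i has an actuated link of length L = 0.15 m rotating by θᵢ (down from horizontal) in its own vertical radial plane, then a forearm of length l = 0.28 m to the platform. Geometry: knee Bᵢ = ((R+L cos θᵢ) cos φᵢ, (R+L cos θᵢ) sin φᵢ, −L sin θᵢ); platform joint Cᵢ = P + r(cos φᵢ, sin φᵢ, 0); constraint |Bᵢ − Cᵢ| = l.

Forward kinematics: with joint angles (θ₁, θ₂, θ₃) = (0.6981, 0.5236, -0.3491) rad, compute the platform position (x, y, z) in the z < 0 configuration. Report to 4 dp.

S1 = (0.1849·cos0.0°, 0.1849·sin0.0°, -0.0964) = (0.1849, 0.0000, -0.0964)
arm 2 at φ=120.0°: ρ2 = 0.1999;  S2 = (-0.1000, 0.1731, -0.0750)
φ3=240.0°: virtual centre (-0.1055, -0.1827, 0.0513), radius l
subtract pairs → two planes through P
linear system: -0.5697x+0.3462y = 0.0021−0.0428z; -0.5808x+-0.3654y = 0.0036−0.2954z
Cramer: x(z) = -0.0050+0.2882z;  y(z) = -0.0021+0.3505z
into |P−S₁|² = l²: 1.2059z² + 0.0819z + -0.0330 = 0;  Δ = 0.1661;  z = -0.2030 or 0.1350 → z<0 root = -0.2030
x = -0.0635, y = -0.0732

(-0.0635, -0.0732, -0.2030)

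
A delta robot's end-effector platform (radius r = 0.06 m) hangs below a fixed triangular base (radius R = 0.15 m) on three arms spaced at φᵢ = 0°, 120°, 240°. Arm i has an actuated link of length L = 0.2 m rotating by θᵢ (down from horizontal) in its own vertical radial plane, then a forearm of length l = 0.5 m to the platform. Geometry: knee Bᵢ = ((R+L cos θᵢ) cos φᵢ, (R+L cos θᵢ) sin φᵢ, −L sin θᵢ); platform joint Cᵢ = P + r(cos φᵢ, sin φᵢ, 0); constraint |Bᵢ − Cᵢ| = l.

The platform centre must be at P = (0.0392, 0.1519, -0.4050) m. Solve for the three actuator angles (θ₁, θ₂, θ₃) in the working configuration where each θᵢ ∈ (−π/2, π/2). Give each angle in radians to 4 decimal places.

θ₁ = 0.0000, θ₂ = -0.2616, θ₃ = 0.6111

φ1=0.0° → target in arm frame (0.0392, 0.1519)
  A=0.0508, B=-0.4050, C=(l²−L²−A²−y'²−z²)/(2L)=0.0508
  √(A²+B²)=0.4082;  θ1 = -1.4460+1.4460 ≈ 0.0000
arm 2 (φ=120.0°): x'=0.1119, y'=-0.1099
  A cos θ + B sin θ = C:  -0.0219·cos θ + -0.4050·sin θ = 0.0835
  θ2 = atan2(B,A) + arccos(C/0.4056) = -0.2616
arm 3 (φ=240.0°): x'=-0.1511, y'=-0.0420
  A cos θ + B sin θ = C:  0.2411·cos θ + -0.4050·sin θ = -0.0349
  θ3 = atan2(B,A) + arccos(C/0.4714) = 0.6111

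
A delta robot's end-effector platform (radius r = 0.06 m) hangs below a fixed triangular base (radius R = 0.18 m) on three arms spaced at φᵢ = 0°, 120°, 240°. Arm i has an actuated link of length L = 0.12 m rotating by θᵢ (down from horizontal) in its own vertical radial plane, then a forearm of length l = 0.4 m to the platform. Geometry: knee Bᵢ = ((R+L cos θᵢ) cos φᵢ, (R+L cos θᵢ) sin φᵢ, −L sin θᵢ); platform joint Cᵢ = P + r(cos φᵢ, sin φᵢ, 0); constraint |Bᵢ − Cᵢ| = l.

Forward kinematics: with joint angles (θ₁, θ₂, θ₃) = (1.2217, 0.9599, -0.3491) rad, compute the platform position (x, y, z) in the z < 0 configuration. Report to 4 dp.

(-0.1242, -0.1422, -0.3545)

arm 1 at φ=0.0°: (R−r)+L cos θ1 = 0.1610;  O1 = (0.1610, 0.0000, -0.1128)
arm 2 at φ=120.0°: (R−r)+L cos θ2 = 0.1888;  O2 = (-0.0944, 0.1635, -0.0983)
O3 = (0.2328·cos240.0°, 0.2328·sin240.0°, 0.0410) = (-0.1164, -0.2016, 0.0410)
eliminate P² terms by subtracting sphere 1 from 2 and 3
linear system: -0.5109x+0.3271y = 0.0067−0.0289z; -0.5549x+-0.4032y = 0.0172−0.3076z
Cramer: x(z) = -0.0215+0.2898z;  y(z) = -0.0131+0.3642z
into |P−O₁|² = l²: 1.2166z² + 0.1102z + -0.1138 = 0;  Δ = 0.5659;  z = -0.3545 or 0.2639 → z<0 root = -0.3545
x = -0.1242, y = -0.1422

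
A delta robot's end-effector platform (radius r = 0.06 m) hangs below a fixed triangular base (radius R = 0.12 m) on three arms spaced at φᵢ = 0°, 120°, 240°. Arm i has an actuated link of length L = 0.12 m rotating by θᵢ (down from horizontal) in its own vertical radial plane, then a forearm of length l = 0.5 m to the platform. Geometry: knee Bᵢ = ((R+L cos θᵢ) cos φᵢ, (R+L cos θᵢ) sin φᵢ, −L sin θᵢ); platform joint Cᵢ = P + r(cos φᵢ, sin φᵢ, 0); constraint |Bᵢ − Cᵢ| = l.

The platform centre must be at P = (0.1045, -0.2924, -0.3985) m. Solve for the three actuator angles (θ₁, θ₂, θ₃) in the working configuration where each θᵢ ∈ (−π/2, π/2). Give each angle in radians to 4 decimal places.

φ1=0.0° → target in arm frame (0.1045, -0.2924)
  A cos θ + B sin θ = C:  -0.0445·cos θ + -0.3985·sin θ = -0.0445
  γ=atan2(-0.3985,-0.0445)=-1.6820;  ψ=arccos(-0.1110)=1.6820;  θ1=γ+ψ≈0.0000
arm 2 (φ=120.0°): x'=-0.3055, y'=0.0557
  e−x'=0.3655;  (l²−L²−(e−x')²−y'²−z²)/2L = -0.2495
  γ=atan2(-0.3985,0.3655)=-0.8286;  ψ=arccos(-0.4614)=2.0504;  θ2=γ+ψ≈1.2218
rotate P by −φ3: (0.2010, 0.2367, -0.3985)
  A cos θ + B sin θ = C:  -0.1410·cos θ + -0.3985·sin θ = 0.0037
  γ=atan2(-0.3985,-0.1410)=-1.9108;  ψ=arccos(0.0088)=1.5620;  θ3=γ+ψ≈-0.3489

θ₁ = 0.0000, θ₂ = 1.2218, θ₃ = -0.3489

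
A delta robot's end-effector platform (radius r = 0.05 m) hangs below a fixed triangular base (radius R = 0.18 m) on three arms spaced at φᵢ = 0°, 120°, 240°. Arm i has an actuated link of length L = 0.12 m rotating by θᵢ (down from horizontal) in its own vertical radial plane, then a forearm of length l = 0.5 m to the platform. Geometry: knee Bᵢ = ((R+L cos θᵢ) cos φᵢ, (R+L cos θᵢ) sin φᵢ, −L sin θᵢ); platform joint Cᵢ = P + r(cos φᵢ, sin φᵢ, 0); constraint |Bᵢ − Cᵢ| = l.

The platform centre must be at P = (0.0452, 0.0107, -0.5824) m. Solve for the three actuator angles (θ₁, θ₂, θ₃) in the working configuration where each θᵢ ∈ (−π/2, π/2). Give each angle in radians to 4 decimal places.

θ₁ = 1.0474, θ₂ = 1.3091, θ₃ = 1.3967

rotate P by −φ1: (0.0452, 0.0107, -0.5824)
  A=0.0848, B=-0.5824, C=(l²−L²−A²−y'²−z²)/(2L)=-0.4621
  γ=atan2(-0.5824,0.0848)=-1.4262;  ψ=arccos(-0.7851)=2.4737;  θ1=γ+ψ≈1.0474
φ2=120.0° → target in arm frame (-0.0133, -0.0445)
  A=0.1433, B=-0.5824, C=(l²−L²−A²−y'²−z²)/(2L)=-0.5255
  γ=atan2(-0.5824,0.1433)=-1.3295;  ψ=arccos(-0.8761)=2.6385;  θ2=γ+ψ≈1.3091
φ3=240.0° → target in arm frame (-0.0319, 0.0338)
  A cos θ + B sin θ = C:  0.1619·cos θ + -0.5824·sin θ = -0.5456
  √(A²+B²)=0.6045;  θ3 = -1.2997+2.6964 ≈ 1.3967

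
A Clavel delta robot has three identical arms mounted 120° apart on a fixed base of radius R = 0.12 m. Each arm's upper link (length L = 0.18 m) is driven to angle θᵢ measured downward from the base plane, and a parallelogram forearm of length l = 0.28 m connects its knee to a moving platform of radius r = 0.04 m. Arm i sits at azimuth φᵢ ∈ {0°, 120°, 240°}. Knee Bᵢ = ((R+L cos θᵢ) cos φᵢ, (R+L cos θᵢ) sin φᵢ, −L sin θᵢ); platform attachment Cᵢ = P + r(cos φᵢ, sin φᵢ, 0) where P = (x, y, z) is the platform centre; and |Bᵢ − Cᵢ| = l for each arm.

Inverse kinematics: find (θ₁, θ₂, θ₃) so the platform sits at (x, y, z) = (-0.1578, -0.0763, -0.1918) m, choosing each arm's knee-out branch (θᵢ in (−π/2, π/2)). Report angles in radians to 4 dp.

θ₁ = 1.3965, θ₂ = 0.6981, θ₃ = -0.2619

arm 1 (φ=0.0°): x'=-0.1578, y'=-0.0763
  A cos θ + B sin θ = C:  0.2378·cos θ + -0.1918·sin θ = -0.1477
  √(A²+B²)=0.3055;  θ1 = -0.6787+2.0752 ≈ 1.3965
φ2=120.0° → target in arm frame (0.0128, 0.1748)
  A=0.0672, B=-0.1918, C=(l²−L²−A²−y'²−z²)/(2L)=-0.0718
  γ=atan2(-0.1918,0.0672)=-1.2339;  ψ=arccos(-0.3534)=1.9320;  θ2=γ+ψ≈0.6981
arm 3 (φ=240.0°): x'=0.1450, y'=-0.0985
  A=-0.0650, B=-0.1918, C=(l²−L²−A²−y'²−z²)/(2L)=-0.0131
  θ3 = atan2(B,A) + arccos(C/0.2025) = -0.2619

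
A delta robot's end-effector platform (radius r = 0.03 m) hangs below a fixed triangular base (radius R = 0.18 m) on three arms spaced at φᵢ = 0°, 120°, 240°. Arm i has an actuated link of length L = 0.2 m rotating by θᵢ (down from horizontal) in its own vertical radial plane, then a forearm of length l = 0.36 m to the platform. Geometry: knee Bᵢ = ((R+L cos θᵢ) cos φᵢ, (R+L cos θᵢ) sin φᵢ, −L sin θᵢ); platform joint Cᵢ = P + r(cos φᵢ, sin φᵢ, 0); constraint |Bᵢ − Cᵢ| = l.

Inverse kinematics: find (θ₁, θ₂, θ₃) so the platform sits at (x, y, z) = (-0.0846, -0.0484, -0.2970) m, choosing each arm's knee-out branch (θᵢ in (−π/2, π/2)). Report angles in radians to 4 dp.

θ₁ = 1.0474, θ₂ = 0.6979, θ₃ = 0.2619

φ1=0.0° → target in arm frame (-0.0846, -0.0484)
  e−x'=0.2346;  (l²−L²−(e−x')²−y'²−z²)/2L = -0.1400
  γ=atan2(-0.2970,0.2346)=-0.9022;  ψ=arccos(-0.3698)=1.9496;  θ1=γ+ψ≈1.0474
arm 2 (φ=120.0°): x'=0.0004, y'=0.0975
  e−x'=0.1496;  (l²−L²−(e−x')²−y'²−z²)/2L = -0.0762
  √(A²+B²)=0.3326;  θ2 = -1.1041+1.8021 ≈ 0.6979
rotate P by −φ3: (0.0842, -0.0491, -0.2970)
  e−x'=0.0658;  (l²−L²−(e−x')²−y'²−z²)/2L = -0.0134
  θ3 = atan2(B,A) + arccos(C/0.3042) = 0.2619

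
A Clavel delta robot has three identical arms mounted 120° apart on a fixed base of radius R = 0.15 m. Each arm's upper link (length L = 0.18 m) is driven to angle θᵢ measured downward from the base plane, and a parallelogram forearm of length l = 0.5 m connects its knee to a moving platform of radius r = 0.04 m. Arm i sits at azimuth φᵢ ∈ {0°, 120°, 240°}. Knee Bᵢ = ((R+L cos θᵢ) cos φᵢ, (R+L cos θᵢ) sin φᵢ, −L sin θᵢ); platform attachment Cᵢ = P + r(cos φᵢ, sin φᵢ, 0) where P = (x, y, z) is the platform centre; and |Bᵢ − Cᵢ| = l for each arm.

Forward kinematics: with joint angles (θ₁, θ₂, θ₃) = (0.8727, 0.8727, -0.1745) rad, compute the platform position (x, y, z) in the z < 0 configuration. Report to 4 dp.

S1 = (0.2257·cos0.0°, 0.2257·sin0.0°, -0.1379) = (0.2257, 0.0000, -0.1379)
arm 2 at φ=120.0°: ρ2 = 0.2257;  S2 = (-0.1128, 0.1955, -0.1379)
arm 3 at φ=240.0°: ρ3 = 0.2873;  S3 = (-0.1436, -0.2488, 0.0313)
eliminate P² terms by subtracting sphere 1 from 2 and 3
[-0.6771 0.3909 0.0000]·P = 0.0000;  [-0.7387 -0.4976 0.3383]·P = 0.0135
det = 0.6256;  x = -0.0085+0.2114z,  y = -0.0147+0.3661z
sphere 1 gives Az²+Bz+C=0 with A=1.1787, B=0.1661, C=-0.1759;  B²−4AC=0.8571;  roots -0.4632, 0.3223;  negative root z = -0.4632
x = -0.1064, y = -0.1842

(-0.1064, -0.1842, -0.4632)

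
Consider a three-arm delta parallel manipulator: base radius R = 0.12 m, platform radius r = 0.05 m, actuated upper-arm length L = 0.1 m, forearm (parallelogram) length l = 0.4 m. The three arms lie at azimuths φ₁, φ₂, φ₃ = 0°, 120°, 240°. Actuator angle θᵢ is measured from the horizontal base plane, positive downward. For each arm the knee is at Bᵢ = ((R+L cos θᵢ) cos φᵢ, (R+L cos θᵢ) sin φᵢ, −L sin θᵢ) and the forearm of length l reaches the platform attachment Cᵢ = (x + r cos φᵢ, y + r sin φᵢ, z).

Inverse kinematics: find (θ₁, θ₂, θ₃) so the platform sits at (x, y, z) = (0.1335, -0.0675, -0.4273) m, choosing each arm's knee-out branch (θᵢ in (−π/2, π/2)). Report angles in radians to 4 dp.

θ₁ = 0.3492, θ₂ = 1.3965, θ₃ = 0.9600

φ1=0.0° → target in arm frame (0.1335, -0.0675)
  e−x'=-0.0635;  (l²−L²−(e−x')²−y'²−z²)/2L = -0.2059
  θ1 = atan2(B,A) + arccos(C/0.4320) = 0.3492
arm 2 (φ=120.0°): x'=-0.1252, y'=-0.0819
  e−x'=0.1952;  (l²−L²−(e−x')²−y'²−z²)/2L = -0.3870
  γ=atan2(-0.4273,0.1952)=-1.1423;  ψ=arccos(-0.8237)=2.5387;  θ2=γ+ψ≈1.3965
arm 3 (φ=240.0°): x'=-0.0083, y'=0.1494
  A=0.0783, B=-0.4273, C=(l²−L²−A²−y'²−z²)/(2L)=-0.3051
  √(A²+B²)=0.4344;  θ3 = -1.3896+2.3495 ≈ 0.9600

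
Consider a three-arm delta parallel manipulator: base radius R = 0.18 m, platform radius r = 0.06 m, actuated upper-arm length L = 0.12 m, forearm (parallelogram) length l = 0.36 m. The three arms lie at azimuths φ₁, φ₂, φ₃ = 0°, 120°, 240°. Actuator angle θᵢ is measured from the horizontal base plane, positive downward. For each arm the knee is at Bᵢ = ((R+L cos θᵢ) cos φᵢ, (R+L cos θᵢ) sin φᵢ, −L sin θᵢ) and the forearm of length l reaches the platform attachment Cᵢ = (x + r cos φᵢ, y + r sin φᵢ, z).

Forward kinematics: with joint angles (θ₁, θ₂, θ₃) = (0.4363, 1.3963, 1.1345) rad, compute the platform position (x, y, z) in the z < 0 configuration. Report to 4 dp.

φ1=0.0°: virtual centre (0.2288, 0.0000, -0.0507), radius l
arm 2 at φ=120.0°: ρ2 = 0.1408;  O2 = (-0.0704, 0.1220, -0.1182)
φ3=240.0°: virtual centre (-0.0854, -0.1478, -0.1088), radius l
eliminate P² terms by subtracting sphere 1 from 2 and 3
linear system: -0.5984x+0.2439y = -0.0211−-0.1349z; -0.6282x+-0.2957y = -0.0139−-0.1161z
det = 0.3302;  x = 0.0292+-0.2066z,  y = -0.0149+0.0463z
into |P−O₁|² = l²: 1.0448z² + 0.1825z + -0.0870 = 0;  Δ = 0.3968;  z = -0.3888 or 0.2141 → z<0 root = -0.3888
x = 0.1095, y = -0.0329

(0.1095, -0.0329, -0.3888)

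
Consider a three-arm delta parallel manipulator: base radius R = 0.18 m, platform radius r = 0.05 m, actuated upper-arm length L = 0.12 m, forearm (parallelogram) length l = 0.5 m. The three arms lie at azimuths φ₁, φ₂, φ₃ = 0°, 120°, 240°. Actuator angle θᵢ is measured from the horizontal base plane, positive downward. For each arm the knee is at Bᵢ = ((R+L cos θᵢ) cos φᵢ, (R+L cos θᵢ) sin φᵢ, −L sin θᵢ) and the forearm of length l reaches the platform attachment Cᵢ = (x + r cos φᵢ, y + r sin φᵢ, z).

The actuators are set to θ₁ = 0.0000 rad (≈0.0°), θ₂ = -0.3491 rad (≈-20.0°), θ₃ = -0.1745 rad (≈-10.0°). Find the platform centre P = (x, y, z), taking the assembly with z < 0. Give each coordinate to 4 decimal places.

centre 1 = (0.2500·cos0.0°, 0.2500·sin0.0°, 0.0000) = (0.2500, 0.0000, 0.0000)
centre 2 = (0.2428·cos120.0°, 0.2428·sin120.0°, 0.0410) = (-0.1214, 0.2102, 0.0410)
centre 3 = (0.2482·cos240.0°, 0.2482·sin240.0°, 0.0208) = (-0.1241, -0.2149, 0.0208)
subtract pairs → two planes through P
plane₁₂: -0.7428x+0.4205y+0.0821z = -0.0019
Cramer: x(z) = 0.0016+0.0833z;  y(z) = -0.0017-0.0481z
sphere 1 gives Az²+Bz+C=0 with A=1.0093, B=-0.0412, C=-0.1883;  B²−4AC=0.7618;  roots -0.4120, 0.4528;  negative root z = -0.4120
x = -0.0327, y = 0.0181

(-0.0327, 0.0181, -0.4120)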